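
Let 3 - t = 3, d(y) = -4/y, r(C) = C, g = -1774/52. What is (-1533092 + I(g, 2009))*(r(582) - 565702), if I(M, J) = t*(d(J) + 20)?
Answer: 866380951040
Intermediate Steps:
g = -887/26 (g = -1774*1/52 = -887/26 ≈ -34.115)
t = 0 (t = 3 - 1*3 = 3 - 3 = 0)
I(M, J) = 0 (I(M, J) = 0*(-4/J + 20) = 0*(20 - 4/J) = 0)
(-1533092 + I(g, 2009))*(r(582) - 565702) = (-1533092 + 0)*(582 - 565702) = -1533092*(-565120) = 866380951040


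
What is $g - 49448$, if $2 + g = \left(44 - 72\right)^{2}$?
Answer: $-48666$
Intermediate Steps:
$g = 782$ ($g = -2 + \left(44 - 72\right)^{2} = -2 + \left(-28\right)^{2} = -2 + 784 = 782$)
$g - 49448 = 782 - 49448 = -48666$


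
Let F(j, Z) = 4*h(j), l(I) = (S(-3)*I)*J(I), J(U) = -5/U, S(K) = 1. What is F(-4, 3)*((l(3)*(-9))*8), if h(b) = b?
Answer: -5760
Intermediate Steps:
l(I) = -5 (l(I) = (1*I)*(-5/I) = I*(-5/I) = -5)
F(j, Z) = 4*j
F(-4, 3)*((l(3)*(-9))*8) = (4*(-4))*(-5*(-9)*8) = -720*8 = -16*360 = -5760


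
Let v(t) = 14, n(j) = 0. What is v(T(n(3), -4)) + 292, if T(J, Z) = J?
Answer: 306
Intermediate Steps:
v(T(n(3), -4)) + 292 = 14 + 292 = 306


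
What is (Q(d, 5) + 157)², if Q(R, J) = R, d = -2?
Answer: 24025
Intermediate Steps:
(Q(d, 5) + 157)² = (-2 + 157)² = 155² = 24025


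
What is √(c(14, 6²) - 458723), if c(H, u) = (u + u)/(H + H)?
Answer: I*√22477301/7 ≈ 677.29*I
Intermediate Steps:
c(H, u) = u/H (c(H, u) = (2*u)/((2*H)) = (2*u)*(1/(2*H)) = u/H)
√(c(14, 6²) - 458723) = √(6²/14 - 458723) = √(36*(1/14) - 458723) = √(18/7 - 458723) = √(-3211043/7) = I*√22477301/7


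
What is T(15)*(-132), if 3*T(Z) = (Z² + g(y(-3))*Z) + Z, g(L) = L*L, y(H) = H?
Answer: -16500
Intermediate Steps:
g(L) = L²
T(Z) = Z²/3 + 10*Z/3 (T(Z) = ((Z² + (-3)²*Z) + Z)/3 = ((Z² + 9*Z) + Z)/3 = (Z² + 10*Z)/3 = Z²/3 + 10*Z/3)
T(15)*(-132) = ((⅓)*15*(10 + 15))*(-132) = ((⅓)*15*25)*(-132) = 125*(-132) = -16500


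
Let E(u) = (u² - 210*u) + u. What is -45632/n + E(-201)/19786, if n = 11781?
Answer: 33998729/116549433 ≈ 0.29171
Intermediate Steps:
E(u) = u² - 209*u
-45632/n + E(-201)/19786 = -45632/11781 - 201*(-209 - 201)/19786 = -45632*1/11781 - 201*(-410)*(1/19786) = -45632/11781 + 82410*(1/19786) = -45632/11781 + 41205/9893 = 33998729/116549433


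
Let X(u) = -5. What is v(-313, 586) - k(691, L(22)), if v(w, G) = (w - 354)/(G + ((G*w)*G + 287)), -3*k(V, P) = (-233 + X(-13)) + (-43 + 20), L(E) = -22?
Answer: -9350939858/107482075 ≈ -87.000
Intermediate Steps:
k(V, P) = 87 (k(V, P) = -((-233 - 5) + (-43 + 20))/3 = -(-238 - 23)/3 = -1/3*(-261) = 87)
v(w, G) = (-354 + w)/(287 + G + w*G**2) (v(w, G) = (-354 + w)/(G + (w*G**2 + 287)) = (-354 + w)/(G + (287 + w*G**2)) = (-354 + w)/(287 + G + w*G**2))
v(-313, 586) - k(691, L(22)) = (-354 - 313)/(287 + 586 - 313*586**2) - 1*87 = -667/(287 + 586 - 313*343396) - 87 = -667/(287 + 586 - 107482948) - 87 = -667/(-107482075) - 87 = -1/107482075*(-667) - 87 = 667/107482075 - 87 = -9350939858/107482075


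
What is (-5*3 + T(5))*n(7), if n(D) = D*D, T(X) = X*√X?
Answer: -735 + 245*√5 ≈ -187.16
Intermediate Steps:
T(X) = X^(3/2)
n(D) = D²
(-5*3 + T(5))*n(7) = (-5*3 + 5^(3/2))*7² = (-15 + 5*√5)*49 = -735 + 245*√5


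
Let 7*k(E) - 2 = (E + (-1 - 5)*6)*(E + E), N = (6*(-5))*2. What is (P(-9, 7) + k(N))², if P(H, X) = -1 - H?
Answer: 2735716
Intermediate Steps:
N = -60 (N = -30*2 = -60)
k(E) = 2/7 + 2*E*(-36 + E)/7 (k(E) = 2/7 + ((E + (-1 - 5)*6)*(E + E))/7 = 2/7 + ((E - 6*6)*(2*E))/7 = 2/7 + ((E - 36)*(2*E))/7 = 2/7 + ((-36 + E)*(2*E))/7 = 2/7 + (2*E*(-36 + E))/7 = 2/7 + 2*E*(-36 + E)/7)
(P(-9, 7) + k(N))² = ((-1 - 1*(-9)) + (2/7 - 72/7*(-60) + (2/7)*(-60)²))² = ((-1 + 9) + (2/7 + 4320/7 + (2/7)*3600))² = (8 + (2/7 + 4320/7 + 7200/7))² = (8 + 1646)² = 1654² = 2735716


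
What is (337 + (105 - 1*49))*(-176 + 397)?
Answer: 86853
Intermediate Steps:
(337 + (105 - 1*49))*(-176 + 397) = (337 + (105 - 49))*221 = (337 + 56)*221 = 393*221 = 86853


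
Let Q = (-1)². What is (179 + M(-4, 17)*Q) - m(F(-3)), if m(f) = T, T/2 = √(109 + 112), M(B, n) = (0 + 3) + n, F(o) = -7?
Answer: 199 - 2*√221 ≈ 169.27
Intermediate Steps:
M(B, n) = 3 + n
Q = 1
T = 2*√221 (T = 2*√(109 + 112) = 2*√221 ≈ 29.732)
m(f) = 2*√221
(179 + M(-4, 17)*Q) - m(F(-3)) = (179 + (3 + 17)*1) - 2*√221 = (179 + 20*1) - 2*√221 = (179 + 20) - 2*√221 = 199 - 2*√221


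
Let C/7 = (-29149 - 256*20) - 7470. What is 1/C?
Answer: -1/292173 ≈ -3.4226e-6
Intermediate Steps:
C = -292173 (C = 7*((-29149 - 256*20) - 7470) = 7*((-29149 - 5120) - 7470) = 7*(-34269 - 7470) = 7*(-41739) = -292173)
1/C = 1/(-292173) = -1/292173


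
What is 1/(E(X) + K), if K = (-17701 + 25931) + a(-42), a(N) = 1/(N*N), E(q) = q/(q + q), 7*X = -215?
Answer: 1764/14518603 ≈ 0.00012150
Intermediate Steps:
X = -215/7 (X = (⅐)*(-215) = -215/7 ≈ -30.714)
E(q) = ½ (E(q) = q/((2*q)) = q*(1/(2*q)) = ½)
a(N) = N⁻²
K = 14517721/1764 (K = (-17701 + 25931) + (-42)⁻² = 8230 + 1/1764 = 14517721/1764 ≈ 8230.0)
1/(E(X) + K) = 1/(½ + 14517721/1764) = 1/(14518603/1764) = 1764/14518603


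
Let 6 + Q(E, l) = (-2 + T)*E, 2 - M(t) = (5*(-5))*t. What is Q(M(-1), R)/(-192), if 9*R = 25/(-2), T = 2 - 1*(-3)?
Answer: 25/64 ≈ 0.39063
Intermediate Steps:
T = 5 (T = 2 + 3 = 5)
R = -25/18 (R = (25/(-2))/9 = (25*(-½))/9 = (⅑)*(-25/2) = -25/18 ≈ -1.3889)
M(t) = 2 + 25*t (M(t) = 2 - 5*(-5)*t = 2 - (-25)*t = 2 + 25*t)
Q(E, l) = -6 + 3*E (Q(E, l) = -6 + (-2 + 5)*E = -6 + 3*E)
Q(M(-1), R)/(-192) = (-6 + 3*(2 + 25*(-1)))/(-192) = (-6 + 3*(2 - 25))*(-1/192) = (-6 + 3*(-23))*(-1/192) = (-6 - 69)*(-1/192) = -75*(-1/192) = 25/64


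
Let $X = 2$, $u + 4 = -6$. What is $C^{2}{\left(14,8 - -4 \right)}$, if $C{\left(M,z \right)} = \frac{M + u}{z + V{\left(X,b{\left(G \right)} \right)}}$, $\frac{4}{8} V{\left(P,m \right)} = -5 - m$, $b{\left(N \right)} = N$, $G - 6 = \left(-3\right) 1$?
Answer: $1$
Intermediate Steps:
$G = 3$ ($G = 6 - 3 = 3$)
$u = -10$ ($u = -4 - 6 = -10$)
$V{\left(P,m \right)} = -10 - 2 m$ ($V{\left(P,m \right)} = 2 \left(-5 - m\right) = -10 - 2 m$)
$C{\left(M,z \right)} = \frac{-10 + M}{-16 + z}$ ($C{\left(M,z \right)} = \frac{M - 10}{z - 16} = \frac{-10 + M}{z - 16} = \frac{-10 + M}{-16 + z}$)
$C^{2}{\left(14,8 - -4 \right)} = \left(\frac{-10 + 14}{-16 + \left(8 - -4\right)}\right)^{2} = \left(\frac{1}{-16 + \left(8 + 4\right)} 4\right)^{2} = \left(\frac{1}{-16 + 12} \cdot 4\right)^{2} = \left(\frac{1}{-4} \cdot 4\right)^{2} = \left(\left(- \frac{1}{4}\right) 4\right)^{2} = \left(-1\right)^{2} = 1$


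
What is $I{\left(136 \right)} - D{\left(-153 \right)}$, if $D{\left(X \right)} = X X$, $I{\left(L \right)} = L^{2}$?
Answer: $-4913$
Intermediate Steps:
$D{\left(X \right)} = X^{2}$
$I{\left(136 \right)} - D{\left(-153 \right)} = 136^{2} - \left(-153\right)^{2} = 18496 - 23409 = -4913$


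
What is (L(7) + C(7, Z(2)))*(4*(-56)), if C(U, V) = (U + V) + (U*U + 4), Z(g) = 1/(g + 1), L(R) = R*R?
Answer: -73472/3 ≈ -24491.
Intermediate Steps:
L(R) = R²
Z(g) = 1/(1 + g)
C(U, V) = 4 + U + V + U² (C(U, V) = (U + V) + (U² + 4) = (U + V) + (4 + U²) = 4 + U + V + U²)
(L(7) + C(7, Z(2)))*(4*(-56)) = (7² + (4 + 7 + 1/(1 + 2) + 7²))*(4*(-56)) = (49 + (4 + 7 + 1/3 + 49))*(-224) = (49 + (4 + 7 + ⅓ + 49))*(-224) = (49 + 181/3)*(-224) = (328/3)*(-224) = -73472/3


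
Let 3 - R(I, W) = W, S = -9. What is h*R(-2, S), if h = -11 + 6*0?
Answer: -132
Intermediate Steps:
R(I, W) = 3 - W
h = -11 (h = -11 + 0 = -11)
h*R(-2, S) = -11*(3 - 1*(-9)) = -11*(3 + 9) = -11*12 = -132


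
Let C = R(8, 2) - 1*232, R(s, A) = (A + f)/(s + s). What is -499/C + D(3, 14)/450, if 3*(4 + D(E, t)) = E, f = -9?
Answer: 1193881/557850 ≈ 2.1401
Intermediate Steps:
R(s, A) = (-9 + A)/(2*s) (R(s, A) = (A - 9)/(s + s) = (-9 + A)/((2*s)) = (-9 + A)*(1/(2*s)) = (-9 + A)/(2*s))
C = -3719/16 (C = (1/2)*(-9 + 2)/8 - 1*232 = (1/2)*(1/8)*(-7) - 232 = -7/16 - 232 = -3719/16 ≈ -232.44)
D(E, t) = -4 + E/3
-499/C + D(3, 14)/450 = -499/(-3719/16) + (-4 + (1/3)*3)/450 = -499*(-16/3719) + (-4 + 1)*(1/450) = 7984/3719 - 3*1/450 = 7984/3719 - 1/150 = 1193881/557850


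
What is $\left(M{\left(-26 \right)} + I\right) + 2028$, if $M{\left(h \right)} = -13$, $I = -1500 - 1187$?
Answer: $-672$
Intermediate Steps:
$I = -2687$
$\left(M{\left(-26 \right)} + I\right) + 2028 = \left(-13 - 2687\right) + 2028 = -2700 + 2028 = -672$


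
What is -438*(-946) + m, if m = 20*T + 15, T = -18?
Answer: 414003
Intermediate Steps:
m = -345 (m = 20*(-18) + 15 = -360 + 15 = -345)
-438*(-946) + m = -438*(-946) - 345 = 414348 - 345 = 414003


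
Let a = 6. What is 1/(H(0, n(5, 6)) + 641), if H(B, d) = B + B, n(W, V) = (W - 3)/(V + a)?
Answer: 1/641 ≈ 0.0015601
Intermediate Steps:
n(W, V) = (-3 + W)/(6 + V) (n(W, V) = (W - 3)/(V + 6) = (-3 + W)/(6 + V))
H(B, d) = 2*B
1/(H(0, n(5, 6)) + 641) = 1/(2*0 + 641) = 1/(0 + 641) = 1/641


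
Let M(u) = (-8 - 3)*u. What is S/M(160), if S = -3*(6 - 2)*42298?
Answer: 63447/220 ≈ 288.40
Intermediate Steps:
M(u) = -11*u
S = -507576 (S = -3*4*42298 = -12*42298 = -507576)
S/M(160) = -507576/((-11*160)) = -507576/(-1760) = -507576*(-1/1760) = 63447/220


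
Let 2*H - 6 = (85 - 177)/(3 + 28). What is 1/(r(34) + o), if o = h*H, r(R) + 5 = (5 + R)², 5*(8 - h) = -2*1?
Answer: 155/236954 ≈ 0.00065413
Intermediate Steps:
h = 42/5 (h = 8 - (-2)/5 = 8 - ⅕*(-2) = 8 + ⅖ = 42/5 ≈ 8.4000)
H = 47/31 (H = 3 + ((85 - 177)/(3 + 28))/2 = 3 + (-92/31)/2 = 3 + (-92*1/31)/2 = 3 + (½)*(-92/31) = 3 - 46/31 = 47/31 ≈ 1.5161)
r(R) = -5 + (5 + R)²
o = 1974/155 (o = (42/5)*(47/31) = 1974/155 ≈ 12.735)
1/(r(34) + o) = 1/((-5 + (5 + 34)²) + 1974/155) = 1/((-5 + 39²) + 1974/155) = 1/((-5 + 1521) + 1974/155) = 1/(1516 + 1974/155) = 1/(236954/155) = 155/236954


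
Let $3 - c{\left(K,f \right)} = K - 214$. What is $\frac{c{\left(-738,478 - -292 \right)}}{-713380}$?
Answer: $- \frac{191}{142676} \approx -0.0013387$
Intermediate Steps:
$c{\left(K,f \right)} = 217 - K$ ($c{\left(K,f \right)} = 3 - \left(K - 214\right) = 3 - \left(-214 + K\right) = 217 - K$)
$\frac{c{\left(-738,478 - -292 \right)}}{-713380} = \frac{217 - -738}{-713380} = \left(217 + 738\right) \left(- \frac{1}{713380}\right) = 955 \left(- \frac{1}{713380}\right) = - \frac{191}{142676}$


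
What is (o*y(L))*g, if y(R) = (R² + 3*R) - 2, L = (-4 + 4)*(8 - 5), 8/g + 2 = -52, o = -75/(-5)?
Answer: 40/9 ≈ 4.4444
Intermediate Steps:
o = 15 (o = -75*(-⅕) = 15)
g = -4/27 (g = 8/(-2 - 52) = 8/(-54) = 8*(-1/54) = -4/27 ≈ -0.14815)
L = 0 (L = 0*3 = 0)
y(R) = -2 + R² + 3*R
(o*y(L))*g = (15*(-2 + 0² + 3*0))*(-4/27) = (15*(-2 + 0 + 0))*(-4/27) = (15*(-2))*(-4/27) = -30*(-4/27) = 40/9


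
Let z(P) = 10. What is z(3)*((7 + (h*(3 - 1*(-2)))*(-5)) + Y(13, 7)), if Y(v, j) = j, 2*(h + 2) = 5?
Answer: 15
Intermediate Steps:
h = ½ (h = -2 + (½)*5 = -2 + 5/2 = ½ ≈ 0.50000)
z(3)*((7 + (h*(3 - 1*(-2)))*(-5)) + Y(13, 7)) = 10*((7 + ((3 - 1*(-2))/2)*(-5)) + 7) = 10*((7 + ((3 + 2)/2)*(-5)) + 7) = 10*((7 + ((½)*5)*(-5)) + 7) = 10*((7 + (5/2)*(-5)) + 7) = 10*((7 - 25/2) + 7) = 10*(-11/2 + 7) = 10*(3/2) = 15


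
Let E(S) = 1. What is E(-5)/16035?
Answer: 1/16035 ≈ 6.2364e-5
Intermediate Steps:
E(-5)/16035 = 1/16035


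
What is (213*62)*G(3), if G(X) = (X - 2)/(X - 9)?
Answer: -2201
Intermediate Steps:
G(X) = (-2 + X)/(-9 + X)
(213*62)*G(3) = (213*62)*((-2 + 3)/(-9 + 3)) = 13206*(1/(-6)) = 13206*(-1/6*1) = 13206*(-1/6) = -2201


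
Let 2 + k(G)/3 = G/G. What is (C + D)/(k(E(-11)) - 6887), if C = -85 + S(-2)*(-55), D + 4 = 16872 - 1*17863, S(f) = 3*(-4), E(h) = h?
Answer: 42/689 ≈ 0.060958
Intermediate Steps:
S(f) = -12
k(G) = -3 (k(G) = -6 + 3*(G/G) = -6 + 3*1 = -6 + 3 = -3)
D = -995 (D = -4 + (16872 - 1*17863) = -4 + (16872 - 17863) = -4 - 991 = -995)
C = 575 (C = -85 - 12*(-55) = -85 + 660 = 575)
(C + D)/(k(E(-11)) - 6887) = (575 - 995)/(-3 - 6887) = -420/(-6890) = -420*(-1/6890) = 42/689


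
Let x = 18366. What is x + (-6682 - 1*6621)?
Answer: 5063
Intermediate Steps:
x + (-6682 - 1*6621) = 18366 + (-6682 - 1*6621) = 18366 + (-6682 - 6621) = 18366 - 13303 = 5063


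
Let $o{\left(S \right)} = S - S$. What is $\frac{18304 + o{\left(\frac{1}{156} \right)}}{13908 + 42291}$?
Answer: $\frac{128}{393} \approx 0.3257$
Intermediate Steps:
$o{\left(S \right)} = 0$
$\frac{18304 + o{\left(\frac{1}{156} \right)}}{13908 + 42291} = \frac{18304 + 0}{13908 + 42291} = \frac{18304}{56199} = 18304 \cdot \frac{1}{56199} = \frac{128}{393}$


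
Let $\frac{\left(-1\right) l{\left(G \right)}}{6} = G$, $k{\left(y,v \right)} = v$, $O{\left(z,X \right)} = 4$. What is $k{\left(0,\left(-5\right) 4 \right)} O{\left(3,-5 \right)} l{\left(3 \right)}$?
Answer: $1440$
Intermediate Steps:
$l{\left(G \right)} = - 6 G$
$k{\left(0,\left(-5\right) 4 \right)} O{\left(3,-5 \right)} l{\left(3 \right)} = \left(-5\right) 4 \cdot 4 \left(\left(-6\right) 3\right) = \left(-20\right) 4 \left(-18\right) = \left(-80\right) \left(-18\right) = 1440$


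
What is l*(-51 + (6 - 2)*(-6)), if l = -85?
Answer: 6375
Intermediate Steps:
l*(-51 + (6 - 2)*(-6)) = -85*(-51 + (6 - 2)*(-6)) = -85*(-51 + 4*(-6)) = -85*(-51 - 24) = -85*(-75) = 6375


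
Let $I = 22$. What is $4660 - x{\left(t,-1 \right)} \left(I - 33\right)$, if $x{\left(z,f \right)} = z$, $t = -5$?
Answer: $4605$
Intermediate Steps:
$4660 - x{\left(t,-1 \right)} \left(I - 33\right) = 4660 - - 5 \left(22 - 33\right) = 4660 - \left(-5\right) \left(-11\right) = 4660 - 55 = 4605$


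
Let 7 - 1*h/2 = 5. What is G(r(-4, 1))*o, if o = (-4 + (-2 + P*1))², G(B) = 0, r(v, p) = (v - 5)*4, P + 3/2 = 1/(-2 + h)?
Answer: 0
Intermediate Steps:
h = 4 (h = 14 - 2*5 = 14 - 10 = 4)
P = -1 (P = -3/2 + 1/(-2 + 4) = -3/2 + 1/2 = -3/2 + ½ = -1)
r(v, p) = -20 + 4*v (r(v, p) = (-5 + v)*4 = -20 + 4*v)
o = 49 (o = (-4 + (-2 - 1*1))² = (-4 + (-2 - 1))² = (-4 - 3)² = (-7)² = 49)
G(r(-4, 1))*o = 0*49 = 0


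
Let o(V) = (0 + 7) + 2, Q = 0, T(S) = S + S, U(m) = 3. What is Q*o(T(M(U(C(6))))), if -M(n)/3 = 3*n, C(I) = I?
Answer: 0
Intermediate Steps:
M(n) = -9*n
T(S) = 2*S
o(V) = 9 (o(V) = 7 + 2 = 9)
Q*o(T(M(U(C(6))))) = 0*9 = 0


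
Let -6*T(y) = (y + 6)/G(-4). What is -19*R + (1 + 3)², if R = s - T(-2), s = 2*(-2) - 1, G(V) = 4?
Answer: 647/6 ≈ 107.83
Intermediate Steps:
T(y) = -¼ - y/24 (T(y) = -(y + 6)/(6*4) = -(6 + y)/(6*4) = -(3/2 + y/4)/6 = -¼ - y/24)
s = -5 (s = -4 - 1 = -5)
R = -29/6 (R = -5 - (-¼ - 1/24*(-2)) = -5 - (-¼ + 1/12) = -5 - 1*(-⅙) = -5 + ⅙ = -29/6 ≈ -4.8333)
-19*R + (1 + 3)² = -19*(-29/6) + (1 + 3)² = 551/6 + 4² = 551/6 + 16 = 647/6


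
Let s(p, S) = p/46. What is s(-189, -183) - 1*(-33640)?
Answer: 1547251/46 ≈ 33636.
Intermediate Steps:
s(p, S) = p/46 (s(p, S) = p*(1/46) = p/46)
s(-189, -183) - 1*(-33640) = (1/46)*(-189) - 1*(-33640) = -189/46 + 33640 = 1547251/46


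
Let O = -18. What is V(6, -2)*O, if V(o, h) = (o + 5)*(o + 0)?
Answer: -1188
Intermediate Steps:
V(o, h) = o*(5 + o) (V(o, h) = (5 + o)*o = o*(5 + o))
V(6, -2)*O = (6*(5 + 6))*(-18) = (6*11)*(-18) = 66*(-18) = -1188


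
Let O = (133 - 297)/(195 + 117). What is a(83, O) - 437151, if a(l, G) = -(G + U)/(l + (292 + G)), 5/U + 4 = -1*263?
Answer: -1136418172972/2599601 ≈ -4.3715e+5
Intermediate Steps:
U = -5/267 (U = 5/(-4 - 1*263) = 5/(-4 - 263) = 5/(-267) = 5*(-1/267) = -5/267 ≈ -0.018727)
O = -41/78 (O = -164/312 = -164*1/312 = -41/78 ≈ -0.52564)
a(l, G) = -(-5/267 + G)/(292 + G + l) (a(l, G) = -(G - 5/267)/(l + (292 + G)) = -(-5/267 + G)/(292 + G + l))
a(83, O) - 437151 = (5/267 - 1*(-41/78))/(292 - 41/78 + 83) - 437151 = (5/267 + 41/78)/(29209/78) - 437151 = (78/29209)*(3779/6942) - 437151 = 3779/2599601 - 437151 = -1136418172972/2599601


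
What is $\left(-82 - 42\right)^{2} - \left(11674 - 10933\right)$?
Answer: $14635$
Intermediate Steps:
$\left(-82 - 42\right)^{2} - \left(11674 - 10933\right) = \left(-124\right)^{2} - 741 = 15376 - 741 = 14635$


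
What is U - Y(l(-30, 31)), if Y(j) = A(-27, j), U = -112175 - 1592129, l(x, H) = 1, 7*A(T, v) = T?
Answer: -11930101/7 ≈ -1.7043e+6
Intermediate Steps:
A(T, v) = T/7
U = -1704304
Y(j) = -27/7 (Y(j) = (1/7)*(-27) = -27/7)
U - Y(l(-30, 31)) = -1704304 - 1*(-27/7) = -1704304 + 27/7 = -11930101/7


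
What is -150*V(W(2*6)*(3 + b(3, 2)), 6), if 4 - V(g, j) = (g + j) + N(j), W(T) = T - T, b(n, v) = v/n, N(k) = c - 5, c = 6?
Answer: 450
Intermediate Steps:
N(k) = 1 (N(k) = 6 - 5 = 1)
W(T) = 0
V(g, j) = 3 - g - j (V(g, j) = 4 - ((g + j) + 1) = 4 - (1 + g + j) = 4 + (-1 - g - j) = 3 - g - j)
-150*V(W(2*6)*(3 + b(3, 2)), 6) = -150*(3 - 0*(3 + 2/3) - 1*6) = -150*(3 - 0*(3 + 2*(1/3)) - 6) = -150*(3 - 0*(3 + 2/3) - 6) = -150*(3 - 0*11/3 - 6) = -150*(3 - 1*0 - 6) = -150*(3 + 0 - 6) = -150*(-3) = 450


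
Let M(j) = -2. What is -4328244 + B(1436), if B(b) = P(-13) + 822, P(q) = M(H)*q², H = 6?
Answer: -4327760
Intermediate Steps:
P(q) = -2*q²
B(b) = 484 (B(b) = -2*(-13)² + 822 = -2*169 + 822 = -338 + 822 = 484)
-4328244 + B(1436) = -4328244 + 484 = -4327760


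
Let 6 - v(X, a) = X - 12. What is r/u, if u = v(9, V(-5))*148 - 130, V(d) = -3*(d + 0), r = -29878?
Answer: -14939/601 ≈ -24.857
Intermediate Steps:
V(d) = -3*d
v(X, a) = 18 - X (v(X, a) = 6 - (X - 12) = 6 - (-12 + X) = 6 + (12 - X) = 18 - X)
u = 1202 (u = (18 - 1*9)*148 - 130 = (18 - 9)*148 - 130 = 9*148 - 130 = 1332 - 130 = 1202)
r/u = -29878/1202 = -29878*1/1202 = -14939/601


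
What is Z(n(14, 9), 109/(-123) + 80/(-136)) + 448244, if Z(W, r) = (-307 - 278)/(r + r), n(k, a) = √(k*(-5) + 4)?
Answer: 2765095739/6166 ≈ 4.4844e+5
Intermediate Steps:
n(k, a) = √(4 - 5*k) (n(k, a) = √(-5*k + 4) = √(4 - 5*k))
Z(W, r) = -585/(2*r) (Z(W, r) = -585*1/(2*r) = -585/(2*r))
Z(n(14, 9), 109/(-123) + 80/(-136)) + 448244 = -585/(2*(109/(-123) + 80/(-136))) + 448244 = -585/(2*(109*(-1/123) + 80*(-1/136))) + 448244 = -585/(2*(-109/123 - 10/17)) + 448244 = -585/(2*(-3083/2091)) + 448244 = -585/2*(-2091/3083) + 448244 = 1223235/6166 + 448244 = 2765095739/6166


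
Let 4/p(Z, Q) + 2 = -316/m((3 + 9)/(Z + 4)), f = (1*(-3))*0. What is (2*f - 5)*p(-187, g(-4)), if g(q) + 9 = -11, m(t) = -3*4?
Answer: -60/73 ≈ -0.82192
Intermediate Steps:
m(t) = -12
g(q) = -20 (g(q) = -9 - 11 = -20)
f = 0 (f = -3*0 = 0)
p(Z, Q) = 12/73 (p(Z, Q) = 4/(-2 - 316/(-12)) = 4/(-2 - 316*(-1/12)) = 4/(-2 + 79/3) = 4/(73/3) = 4*(3/73) = 12/73)
(2*f - 5)*p(-187, g(-4)) = (2*0 - 5)*(12/73) = (0 - 5)*(12/73) = -5*12/73 = -60/73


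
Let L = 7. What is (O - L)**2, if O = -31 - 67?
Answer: 11025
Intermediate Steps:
O = -98
(O - L)**2 = (-98 - 1*7)**2 = (-98 - 7)**2 = (-105)**2 = 11025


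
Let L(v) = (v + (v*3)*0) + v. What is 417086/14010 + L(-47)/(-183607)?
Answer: 38290613071/1286167035 ≈ 29.771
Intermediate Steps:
L(v) = 2*v (L(v) = (v + (3*v)*0) + v = (v + 0) + v = v + v = 2*v)
417086/14010 + L(-47)/(-183607) = 417086/14010 + (2*(-47))/(-183607) = 417086*(1/14010) - 94*(-1/183607) = 208543/7005 + 94/183607 = 38290613071/1286167035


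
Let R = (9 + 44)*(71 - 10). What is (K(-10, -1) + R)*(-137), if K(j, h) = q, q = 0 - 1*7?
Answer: -441962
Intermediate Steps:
q = -7 (q = 0 - 7 = -7)
K(j, h) = -7
R = 3233 (R = 53*61 = 3233)
(K(-10, -1) + R)*(-137) = (-7 + 3233)*(-137) = 3226*(-137) = -441962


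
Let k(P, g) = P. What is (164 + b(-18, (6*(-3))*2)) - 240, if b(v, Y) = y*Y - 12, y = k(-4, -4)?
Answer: 56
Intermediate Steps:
y = -4
b(v, Y) = -12 - 4*Y (b(v, Y) = -4*Y - 12 = -12 - 4*Y)
(164 + b(-18, (6*(-3))*2)) - 240 = (164 + (-12 - 4*6*(-3)*2)) - 240 = (164 + (-12 - (-72)*2)) - 240 = (164 + (-12 - 4*(-36))) - 240 = (164 + (-12 + 144)) - 240 = (164 + 132) - 240 = 296 - 240 = 56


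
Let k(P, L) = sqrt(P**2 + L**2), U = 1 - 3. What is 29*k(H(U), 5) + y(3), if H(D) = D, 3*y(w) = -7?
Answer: -7/3 + 29*sqrt(29) ≈ 153.84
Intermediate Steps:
U = -2
y(w) = -7/3 (y(w) = (1/3)*(-7) = -7/3)
k(P, L) = sqrt(L**2 + P**2)
29*k(H(U), 5) + y(3) = 29*sqrt(5**2 + (-2)**2) - 7/3 = 29*sqrt(25 + 4) - 7/3 = 29*sqrt(29) - 7/3 = -7/3 + 29*sqrt(29)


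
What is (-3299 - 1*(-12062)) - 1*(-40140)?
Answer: 48903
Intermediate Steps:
(-3299 - 1*(-12062)) - 1*(-40140) = (-3299 + 12062) + 40140 = 8763 + 40140 = 48903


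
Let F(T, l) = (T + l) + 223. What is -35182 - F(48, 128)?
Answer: -35581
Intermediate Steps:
F(T, l) = 223 + T + l
-35182 - F(48, 128) = -35182 - (223 + 48 + 128) = -35182 - 1*399 = -35182 - 399 = -35581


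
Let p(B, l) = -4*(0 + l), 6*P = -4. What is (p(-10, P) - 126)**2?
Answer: 136900/9 ≈ 15211.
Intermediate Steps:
P = -2/3 (P = (1/6)*(-4) = -2/3 ≈ -0.66667)
p(B, l) = -4*l
(p(-10, P) - 126)**2 = (-4*(-2/3) - 126)**2 = (8/3 - 126)**2 = (-370/3)**2 = 136900/9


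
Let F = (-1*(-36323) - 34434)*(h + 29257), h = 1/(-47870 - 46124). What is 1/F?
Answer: 93994/5194716861273 ≈ 1.8094e-8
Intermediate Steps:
h = -1/93994 (h = 1/(-93994) = -1/93994 ≈ -1.0639e-5)
F = 5194716861273/93994 (F = (-1*(-36323) - 34434)*(-1/93994 + 29257) = (36323 - 34434)*(2749982457/93994) = 1889*(2749982457/93994) = 5194716861273/93994 ≈ 5.5266e+7)
1/F = 1/(5194716861273/93994) = 93994/5194716861273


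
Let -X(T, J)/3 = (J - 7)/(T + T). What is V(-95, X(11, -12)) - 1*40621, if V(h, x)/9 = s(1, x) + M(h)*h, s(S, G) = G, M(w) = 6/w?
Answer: -891961/22 ≈ -40544.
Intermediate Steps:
X(T, J) = -3*(-7 + J)/(2*T) (X(T, J) = -3*(J - 7)/(T + T) = -3*(-7 + J)/(2*T))
V(h, x) = 54 + 9*x (V(h, x) = 9*(x + (6/h)*h) = 9*(x + 6) = 9*(6 + x) = 54 + 9*x)
V(-95, X(11, -12)) - 1*40621 = (54 + 9*((3/2)*(7 - 1*(-12))/11)) - 1*40621 = (54 + 9*((3/2)*(1/11)*(7 + 12))) - 40621 = (54 + 9*((3/2)*(1/11)*19)) - 40621 = (54 + 9*(57/22)) - 40621 = (54 + 513/22) - 40621 = 1701/22 - 40621 = -891961/22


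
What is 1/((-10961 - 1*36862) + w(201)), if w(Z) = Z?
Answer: -1/47622 ≈ -2.0999e-5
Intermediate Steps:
1/((-10961 - 1*36862) + w(201)) = 1/((-10961 - 1*36862) + 201) = 1/((-10961 - 36862) + 201) = 1/(-47823 + 201) = 1/(-47622) = -1/47622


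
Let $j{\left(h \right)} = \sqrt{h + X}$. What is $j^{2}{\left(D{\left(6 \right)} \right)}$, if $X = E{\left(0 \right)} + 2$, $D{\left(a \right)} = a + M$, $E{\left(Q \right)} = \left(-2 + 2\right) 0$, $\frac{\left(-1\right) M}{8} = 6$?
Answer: $-40$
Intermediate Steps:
$M = -48$ ($M = \left(-8\right) 6 = -48$)
$E{\left(Q \right)} = 0$ ($E{\left(Q \right)} = 0 \cdot 0 = 0$)
$D{\left(a \right)} = -48 + a$ ($D{\left(a \right)} = a - 48 = -48 + a$)
$X = 2$ ($X = 0 + 2 = 2$)
$j{\left(h \right)} = \sqrt{2 + h}$ ($j{\left(h \right)} = \sqrt{h + 2} = \sqrt{2 + h}$)
$j^{2}{\left(D{\left(6 \right)} \right)} = \left(\sqrt{2 + \left(-48 + 6\right)}\right)^{2} = \left(\sqrt{2 - 42}\right)^{2} = \left(\sqrt{-40}\right)^{2} = \left(2 i \sqrt{10}\right)^{2} = -40$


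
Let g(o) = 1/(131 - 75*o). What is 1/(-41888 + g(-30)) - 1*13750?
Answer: -1371360748631/99735327 ≈ -13750.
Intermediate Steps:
1/(-41888 + g(-30)) - 1*13750 = 1/(-41888 - 1/(-131 + 75*(-30))) - 1*13750 = 1/(-41888 - 1/(-131 - 2250)) - 13750 = 1/(-41888 - 1/(-2381)) - 13750 = 1/(-41888 - 1*(-1/2381)) - 13750 = 1/(-41888 + 1/2381) - 13750 = 1/(-99735327/2381) - 13750 = -2381/99735327 - 13750 = -1371360748631/99735327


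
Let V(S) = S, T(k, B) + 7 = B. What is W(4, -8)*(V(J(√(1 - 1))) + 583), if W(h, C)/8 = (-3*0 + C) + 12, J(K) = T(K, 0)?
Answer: 18432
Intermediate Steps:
T(k, B) = -7 + B
J(K) = -7 (J(K) = -7 + 0 = -7)
W(h, C) = 96 + 8*C (W(h, C) = 8*((-3*0 + C) + 12) = 8*((0 + C) + 12) = 8*(C + 12) = 8*(12 + C) = 96 + 8*C)
W(4, -8)*(V(J(√(1 - 1))) + 583) = (96 + 8*(-8))*(-7 + 583) = (96 - 64)*576 = 32*576 = 18432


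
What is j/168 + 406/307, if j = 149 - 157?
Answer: 8219/6447 ≈ 1.2749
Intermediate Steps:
j = -8
j/168 + 406/307 = -8/168 + 406/307 = -8*1/168 + 406*(1/307) = -1/21 + 406/307 = 8219/6447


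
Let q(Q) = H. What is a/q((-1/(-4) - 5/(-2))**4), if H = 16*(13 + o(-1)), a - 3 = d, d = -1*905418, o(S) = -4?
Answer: -301805/48 ≈ -6287.6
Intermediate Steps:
d = -905418
a = -905415 (a = 3 - 905418 = -905415)
H = 144 (H = 16*(13 - 4) = 16*9 = 144)
q(Q) = 144
a/q((-1/(-4) - 5/(-2))**4) = -905415/144 = -905415*1/144 = -301805/48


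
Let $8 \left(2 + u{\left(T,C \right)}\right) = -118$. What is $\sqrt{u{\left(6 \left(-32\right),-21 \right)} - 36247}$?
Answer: $\frac{i \sqrt{145055}}{2} \approx 190.43 i$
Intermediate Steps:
$u{\left(T,C \right)} = - \frac{67}{4}$ ($u{\left(T,C \right)} = -2 + \frac{1}{8} \left(-118\right) = -2 - \frac{59}{4} = - \frac{67}{4}$)
$\sqrt{u{\left(6 \left(-32\right),-21 \right)} - 36247} = \sqrt{- \frac{67}{4} - 36247} = \sqrt{- \frac{145055}{4}} = \frac{i \sqrt{145055}}{2}$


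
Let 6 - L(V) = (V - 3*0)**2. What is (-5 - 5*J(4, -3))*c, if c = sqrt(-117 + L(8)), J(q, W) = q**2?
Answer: -425*I*sqrt(7) ≈ -1124.4*I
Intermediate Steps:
L(V) = 6 - V**2 (L(V) = 6 - (V - 3*0)**2 = 6 - (V + 0)**2 = 6 - V**2)
c = 5*I*sqrt(7) (c = sqrt(-117 + (6 - 1*8**2)) = sqrt(-117 + (6 - 1*64)) = sqrt(-117 + (6 - 64)) = sqrt(-117 - 58) = sqrt(-175) = 5*I*sqrt(7) ≈ 13.229*I)
(-5 - 5*J(4, -3))*c = (-5 - 5*4**2)*(5*I*sqrt(7)) = (-5 - 5*16)*(5*I*sqrt(7)) = (-5 - 80)*(5*I*sqrt(7)) = -425*I*sqrt(7)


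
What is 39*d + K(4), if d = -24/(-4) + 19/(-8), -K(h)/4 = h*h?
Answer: 619/8 ≈ 77.375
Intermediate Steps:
K(h) = -4*h² (K(h) = -4*h*h = -4*h²)
d = 29/8 (d = -24*(-¼) + 19*(-⅛) = 6 - 19/8 = 29/8 ≈ 3.6250)
39*d + K(4) = 39*(29/8) - 4*4² = 1131/8 - 4*16 = 1131/8 - 64 = 619/8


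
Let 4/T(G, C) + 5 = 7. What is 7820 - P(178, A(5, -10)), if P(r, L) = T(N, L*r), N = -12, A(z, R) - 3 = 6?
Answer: 7818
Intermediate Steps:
A(z, R) = 9 (A(z, R) = 3 + 6 = 9)
T(G, C) = 2 (T(G, C) = 4/(-5 + 7) = 4/2 = 4*(1/2) = 2)
P(r, L) = 2
7820 - P(178, A(5, -10)) = 7820 - 1*2 = 7820 - 2 = 7818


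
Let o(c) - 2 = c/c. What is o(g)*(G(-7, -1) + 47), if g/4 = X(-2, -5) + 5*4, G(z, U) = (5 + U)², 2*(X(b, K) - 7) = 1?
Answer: 189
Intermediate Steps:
X(b, K) = 15/2 (X(b, K) = 7 + (½)*1 = 7 + ½ = 15/2)
g = 110 (g = 4*(15/2 + 5*4) = 4*(15/2 + 20) = 4*(55/2) = 110)
o(c) = 3 (o(c) = 2 + c/c = 2 + 1 = 3)
o(g)*(G(-7, -1) + 47) = 3*((5 - 1)² + 47) = 3*(4² + 47) = 3*(16 + 47) = 3*63 = 189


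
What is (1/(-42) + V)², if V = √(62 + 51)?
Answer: 199333/1764 - √113/21 ≈ 112.49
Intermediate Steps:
V = √113 ≈ 10.630
(1/(-42) + V)² = (1/(-42) + √113)² = (-1/42 + √113)²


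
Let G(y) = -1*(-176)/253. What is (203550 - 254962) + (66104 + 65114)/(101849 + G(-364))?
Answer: -120431802702/2342543 ≈ -51411.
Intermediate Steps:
G(y) = 16/23 (G(y) = 176*(1/253) = 16/23)
(203550 - 254962) + (66104 + 65114)/(101849 + G(-364)) = (203550 - 254962) + (66104 + 65114)/(101849 + 16/23) = -51412 + 131218/(2342543/23) = -51412 + 131218*(23/2342543) = -51412 + 3018014/2342543 = -120431802702/2342543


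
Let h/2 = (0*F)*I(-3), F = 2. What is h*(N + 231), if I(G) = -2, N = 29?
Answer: 0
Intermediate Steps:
h = 0 (h = 2*((0*2)*(-2)) = 2*(0*(-2)) = 2*0 = 0)
h*(N + 231) = 0*(29 + 231) = 0*260 = 0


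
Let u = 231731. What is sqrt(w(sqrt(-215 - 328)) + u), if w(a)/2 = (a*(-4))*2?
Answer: sqrt(231731 - 16*I*sqrt(543)) ≈ 481.38 - 0.387*I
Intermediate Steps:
w(a) = -16*a (w(a) = 2*((a*(-4))*2) = 2*(-4*a*2) = 2*(-8*a) = -16*a)
sqrt(w(sqrt(-215 - 328)) + u) = sqrt(-16*sqrt(-215 - 328) + 231731) = sqrt(-16*I*sqrt(543) + 231731) = sqrt(231731 - 16*I*sqrt(543))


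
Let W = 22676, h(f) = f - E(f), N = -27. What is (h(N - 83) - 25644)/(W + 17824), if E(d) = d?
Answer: -2137/3375 ≈ -0.63319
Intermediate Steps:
h(f) = 0 (h(f) = f - f = 0)
(h(N - 83) - 25644)/(W + 17824) = (0 - 25644)/(22676 + 17824) = -25644/40500 = -25644*1/40500 = -2137/3375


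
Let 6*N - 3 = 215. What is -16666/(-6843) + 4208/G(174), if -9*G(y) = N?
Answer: -775657694/745887 ≈ -1039.9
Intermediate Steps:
N = 109/3 (N = ½ + (⅙)*215 = ½ + 215/6 = 109/3 ≈ 36.333)
G(y) = -109/27 (G(y) = -⅑*109/3 = -109/27)
-16666/(-6843) + 4208/G(174) = -16666/(-6843) + 4208/(-109/27) = -16666*(-1/6843) + 4208*(-27/109) = 16666/6843 - 113616/109 = -775657694/745887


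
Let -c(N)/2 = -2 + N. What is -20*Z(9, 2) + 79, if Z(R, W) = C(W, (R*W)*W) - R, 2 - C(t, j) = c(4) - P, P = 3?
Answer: 79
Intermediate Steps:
c(N) = 4 - 2*N (c(N) = -2*(-2 + N) = 4 - 2*N)
C(t, j) = 9 (C(t, j) = 2 - ((4 - 2*4) - 1*3) = 2 - ((4 - 8) - 3) = 2 - (-4 - 3) = 2 - 1*(-7) = 2 + 7 = 9)
Z(R, W) = 9 - R
-20*Z(9, 2) + 79 = -20*(9 - 1*9) + 79 = -20*(9 - 9) + 79 = -20*0 + 79 = 0 + 79 = 79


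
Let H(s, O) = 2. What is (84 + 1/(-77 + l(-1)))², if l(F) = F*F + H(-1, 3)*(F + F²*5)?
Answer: 32615521/4624 ≈ 7053.5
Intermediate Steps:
l(F) = 2*F + 11*F² (l(F) = F*F + 2*(F + F²*5) = F² + 2*(F + 5*F²) = F² + (2*F + 10*F²) = 2*F + 11*F²)
(84 + 1/(-77 + l(-1)))² = (84 + 1/(-77 - (2 + 11*(-1))))² = (84 + 1/(-77 - (2 - 11)))² = (84 + 1/(-77 - 1*(-9)))² = (84 + 1/(-77 + 9))² = (84 + 1/(-68))² = (84 - 1/68)² = (5711/68)² = 32615521/4624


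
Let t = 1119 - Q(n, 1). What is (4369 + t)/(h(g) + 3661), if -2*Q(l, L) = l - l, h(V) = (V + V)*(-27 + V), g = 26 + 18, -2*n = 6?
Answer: 5488/5157 ≈ 1.0642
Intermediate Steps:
n = -3 (n = -½*6 = -3)
g = 44
h(V) = 2*V*(-27 + V) (h(V) = (2*V)*(-27 + V) = 2*V*(-27 + V))
Q(l, L) = 0 (Q(l, L) = -(l - l)/2 = -½*0 = 0)
t = 1119 (t = 1119 - 1*0 = 1119 + 0 = 1119)
(4369 + t)/(h(g) + 3661) = (4369 + 1119)/(2*44*(-27 + 44) + 3661) = 5488/(2*44*17 + 3661) = 5488/(1496 + 3661) = 5488/5157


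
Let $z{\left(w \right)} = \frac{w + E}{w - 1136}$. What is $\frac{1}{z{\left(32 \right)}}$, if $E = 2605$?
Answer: $- \frac{368}{879} \approx -0.41866$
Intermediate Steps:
$z{\left(w \right)} = \frac{2605 + w}{-1136 + w}$ ($z{\left(w \right)} = \frac{w + 2605}{w - 1136} = \frac{2605 + w}{-1136 + w}$)
$\frac{1}{z{\left(32 \right)}} = \frac{1}{\frac{1}{-1136 + 32} \left(2605 + 32\right)} = \frac{1}{\frac{1}{-1104} \cdot 2637} = \frac{1}{\left(- \frac{1}{1104}\right) 2637} = \frac{1}{- \frac{879}{368}} = - \frac{368}{879}$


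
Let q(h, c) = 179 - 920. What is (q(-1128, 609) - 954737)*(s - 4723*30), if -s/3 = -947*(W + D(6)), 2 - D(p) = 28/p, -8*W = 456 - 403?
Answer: 642416111039/4 ≈ 1.6060e+11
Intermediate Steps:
W = -53/8 (W = -(456 - 403)/8 = -1/8*53 = -53/8 ≈ -6.6250)
q(h, c) = -741
D(p) = 2 - 28/p
s = -211181/8 (s = -(-2841)*(-53/8 + (2 - 28/6)) = -(-2841)*(-53/8 + (2 - 28*1/6)) = -(-2841)*(-53/8 + (2 - 14/3)) = -(-2841)*(-53/8 - 8/3) = -(-2841)*(-223)/24 = -3*211181/24 = -211181/8 ≈ -26398.)
(q(-1128, 609) - 954737)*(s - 4723*30) = (-741 - 954737)*(-211181/8 - 4723*30) = -955478*(-211181/8 - 141690) = -955478*(-1344701/8) = 642416111039/4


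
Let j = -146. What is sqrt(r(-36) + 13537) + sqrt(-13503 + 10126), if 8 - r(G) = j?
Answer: sqrt(13691) + I*sqrt(3377) ≈ 117.01 + 58.112*I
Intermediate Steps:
r(G) = 154 (r(G) = 8 - 1*(-146) = 8 + 146 = 154)
sqrt(r(-36) + 13537) + sqrt(-13503 + 10126) = sqrt(154 + 13537) + sqrt(-13503 + 10126) = sqrt(13691) + sqrt(-3377) = sqrt(13691) + I*sqrt(3377)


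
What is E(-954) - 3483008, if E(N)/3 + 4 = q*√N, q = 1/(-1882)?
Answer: -3483020 - 9*I*√106/1882 ≈ -3.483e+6 - 0.049235*I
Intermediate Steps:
q = -1/1882 ≈ -0.00053135
E(N) = -12 - 3*√N/1882 (E(N) = -12 + 3*(-√N/1882) = -12 - 3*√N/1882)
E(-954) - 3483008 = (-12 - 9*I*√106/1882) - 3483008 = -3483020 - 9*I*√106/1882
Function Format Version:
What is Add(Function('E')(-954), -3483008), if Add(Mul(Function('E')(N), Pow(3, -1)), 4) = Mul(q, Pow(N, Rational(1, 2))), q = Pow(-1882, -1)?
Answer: Add(-3483020, Mul(Rational(-9, 1882), I, Pow(106, Rational(1, 2)))) ≈ Add(-3.4830e+6, Mul(-0.049235, I))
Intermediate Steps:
q = Rational(-1, 1882) ≈ -0.00053135
Function('E')(N) = Add(-12, Mul(Rational(-3, 1882), Pow(N, Rational(1, 2)))) (Function('E')(N) = Add(-12, Mul(3, Mul(Rational(-1, 1882), Pow(N, Rational(1, 2))))) = Add(-12, Mul(Rational(-3, 1882), Pow(N, Rational(1, 2)))))
Add(Function('E')(-954), -3483008) = Add(Add(-12, Mul(Rational(-3, 1882), Pow(-954, Rational(1, 2)))), -3483008) = Add(Add(-12, Mul(Rational(-3, 1882), Mul(3, I, Pow(106, Rational(1, 2))))), -3483008) = Add(Add(-12, Mul(Rational(-9, 1882), I, Pow(106, Rational(1, 2)))), -3483008) = Add(-3483020, Mul(Rational(-9, 1882), I, Pow(106, Rational(1, 2))))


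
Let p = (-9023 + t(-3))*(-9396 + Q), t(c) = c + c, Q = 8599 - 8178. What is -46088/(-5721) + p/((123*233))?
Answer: 154974548089/54652713 ≈ 2835.6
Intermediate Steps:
Q = 421
t(c) = 2*c
p = 81035275 (p = (-9023 + 2*(-3))*(-9396 + 421) = (-9023 - 6)*(-8975) = -9029*(-8975) = 81035275)
-46088/(-5721) + p/((123*233)) = -46088/(-5721) + 81035275/((123*233)) = -46088*(-1/5721) + 81035275/28659 = 46088/5721 + 81035275*(1/28659) = 46088/5721 + 81035275/28659 = 154974548089/54652713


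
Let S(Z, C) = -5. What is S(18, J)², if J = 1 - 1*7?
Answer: 25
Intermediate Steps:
J = -6 (J = 1 - 7 = -6)
S(18, J)² = (-5)² = 25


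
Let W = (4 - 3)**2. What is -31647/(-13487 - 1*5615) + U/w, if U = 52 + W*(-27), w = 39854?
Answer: 315434272/190322777 ≈ 1.6574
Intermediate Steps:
W = 1 (W = 1**2 = 1)
U = 25 (U = 52 + 1*(-27) = 52 - 27 = 25)
-31647/(-13487 - 1*5615) + U/w = -31647/(-13487 - 1*5615) + 25/39854 = -31647/(-13487 - 5615) + 25*(1/39854) = -31647/(-19102) + 25/39854 = -31647*(-1/19102) + 25/39854 = 31647/19102 + 25/39854 = 315434272/190322777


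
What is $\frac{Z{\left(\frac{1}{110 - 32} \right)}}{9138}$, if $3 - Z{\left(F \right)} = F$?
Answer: $\frac{233}{712764} \approx 0.0003269$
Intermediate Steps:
$Z{\left(F \right)} = 3 - F$
$\frac{Z{\left(\frac{1}{110 - 32} \right)}}{9138} = \frac{3 - \frac{1}{110 - 32}}{9138} = \left(3 - \frac{1}{78}\right) \frac{1}{9138} = \frac{233}{78} \cdot \frac{1}{9138} = \frac{233}{712764}$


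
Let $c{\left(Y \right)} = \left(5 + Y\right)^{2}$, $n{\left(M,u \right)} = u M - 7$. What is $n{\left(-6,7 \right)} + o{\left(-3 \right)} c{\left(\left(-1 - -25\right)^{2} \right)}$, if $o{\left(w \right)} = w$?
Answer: $-1012732$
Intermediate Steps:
$n{\left(M,u \right)} = -7 + M u$ ($n{\left(M,u \right)} = M u - 7 = -7 + M u$)
$n{\left(-6,7 \right)} + o{\left(-3 \right)} c{\left(\left(-1 - -25\right)^{2} \right)} = \left(-7 - 42\right) - 3 \left(5 + \left(-1 - -25\right)^{2}\right)^{2} = \left(-7 - 42\right) - 3 \left(5 + \left(-1 + 25\right)^{2}\right)^{2} = -49 - 3 \left(5 + 24^{2}\right)^{2} = -49 - 3 \left(5 + 576\right)^{2} = -49 - 3 \cdot 581^{2} = -49 - 1012683 = -1012732$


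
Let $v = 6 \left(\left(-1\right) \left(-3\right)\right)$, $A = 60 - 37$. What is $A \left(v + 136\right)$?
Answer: $3542$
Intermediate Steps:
$A = 23$ ($A = 60 - 37 = 23$)
$v = 18$ ($v = 6 \cdot 3 = 18$)
$A \left(v + 136\right) = 23 \left(18 + 136\right) = 23 \cdot 154 = 3542$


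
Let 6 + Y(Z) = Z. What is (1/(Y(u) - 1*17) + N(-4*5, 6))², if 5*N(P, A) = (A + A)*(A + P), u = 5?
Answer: 9174841/8100 ≈ 1132.7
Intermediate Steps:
Y(Z) = -6 + Z
N(P, A) = 2*A*(A + P)/5 (N(P, A) = ((A + A)*(A + P))/5 = ((2*A)*(A + P))/5 = (2*A*(A + P))/5 = 2*A*(A + P)/5)
(1/(Y(u) - 1*17) + N(-4*5, 6))² = (1/((-6 + 5) - 1*17) + (⅖)*6*(6 - 4*5))² = (1/(-1 - 17) + (⅖)*6*(6 - 20))² = (1/(-18) + (⅖)*6*(-14))² = (-1/18 - 168/5)² = (-3029/90)² = 9174841/8100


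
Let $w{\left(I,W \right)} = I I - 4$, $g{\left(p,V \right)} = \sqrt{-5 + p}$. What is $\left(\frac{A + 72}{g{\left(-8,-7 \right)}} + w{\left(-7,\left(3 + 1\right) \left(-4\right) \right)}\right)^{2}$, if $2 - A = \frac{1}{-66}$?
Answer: $\frac{90808475}{56628} - \frac{73275 i \sqrt{13}}{143} \approx 1603.6 - 1847.5 i$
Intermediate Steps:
$A = \frac{133}{66}$ ($A = 2 - \frac{1}{-66} = 2 - - \frac{1}{66} = 2 + \frac{1}{66} = \frac{133}{66} \approx 2.0152$)
$w{\left(I,W \right)} = -4 + I^{2}$ ($w{\left(I,W \right)} = I^{2} - 4 = -4 + I^{2}$)
$\left(\frac{A + 72}{g{\left(-8,-7 \right)}} + w{\left(-7,\left(3 + 1\right) \left(-4\right) \right)}\right)^{2} = \left(\frac{\frac{133}{66} + 72}{\sqrt{-5 - 8}} - \left(4 - \left(-7\right)^{2}\right)\right)^{2} = \left(\frac{4885}{66 \sqrt{-13}} + \left(-4 + 49\right)\right)^{2} = \left(\frac{4885}{66 i \sqrt{13}} + 45\right)^{2} = \left(\frac{4885 \left(- \frac{i \sqrt{13}}{13}\right)}{66} + 45\right)^{2} = \left(- \frac{4885 i \sqrt{13}}{858} + 45\right)^{2} = \left(45 - \frac{4885 i \sqrt{13}}{858}\right)^{2}$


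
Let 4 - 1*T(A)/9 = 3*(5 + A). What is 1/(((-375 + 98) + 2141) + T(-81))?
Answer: 1/3952 ≈ 0.00025304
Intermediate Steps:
T(A) = -99 - 27*A (T(A) = 36 - 27*(5 + A) = 36 - 9*(15 + 3*A) = 36 + (-135 - 27*A) = -99 - 27*A)
1/(((-375 + 98) + 2141) + T(-81)) = 1/(((-375 + 98) + 2141) + (-99 - 27*(-81))) = 1/((-277 + 2141) + (-99 + 2187)) = 1/(1864 + 2088) = 1/3952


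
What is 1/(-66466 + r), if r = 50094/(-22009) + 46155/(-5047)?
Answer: -111079423/7384273578931 ≈ -1.5043e-5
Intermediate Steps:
r = -1268649813/111079423 (r = 50094*(-1/22009) + 46155*(-1/5047) = -50094/22009 - 46155/5047 = -1268649813/111079423 ≈ -11.421)
1/(-66466 + r) = 1/(-66466 - 1268649813/111079423) = 1/(-7384273578931/111079423) = -111079423/7384273578931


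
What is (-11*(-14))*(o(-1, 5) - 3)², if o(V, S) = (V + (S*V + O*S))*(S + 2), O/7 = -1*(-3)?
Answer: 73319400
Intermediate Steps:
O = 21 (O = 7*(-1*(-3)) = 7*3 = 21)
o(V, S) = (2 + S)*(V + 21*S + S*V) (o(V, S) = (V + (S*V + 21*S))*(S + 2) = (V + (21*S + S*V))*(2 + S) = (V + 21*S + S*V)*(2 + S) = (2 + S)*(V + 21*S + S*V))
(-11*(-14))*(o(-1, 5) - 3)² = (-11*(-14))*((2*(-1) + 21*5² + 42*5 - 1*5² + 3*5*(-1)) - 3)² = 154*((-2 + 21*25 + 210 - 1*25 - 15) - 3)² = 154*((-2 + 525 + 210 - 25 - 15) - 3)² = 154*(693 - 3)² = 154*690² = 154*476100 = 73319400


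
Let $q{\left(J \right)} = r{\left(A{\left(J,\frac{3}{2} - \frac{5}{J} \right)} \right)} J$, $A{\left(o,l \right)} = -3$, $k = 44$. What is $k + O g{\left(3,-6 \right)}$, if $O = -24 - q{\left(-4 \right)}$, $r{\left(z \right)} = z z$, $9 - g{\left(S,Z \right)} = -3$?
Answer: $188$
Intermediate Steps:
$g{\left(S,Z \right)} = 12$ ($g{\left(S,Z \right)} = 9 - -3 = 9 + 3 = 12$)
$r{\left(z \right)} = z^{2}$
$q{\left(J \right)} = 9 J$ ($q{\left(J \right)} = \left(-3\right)^{2} J = 9 J$)
$O = 12$ ($O = -24 - 9 \left(-4\right) = -24 - -36 = -24 + 36 = 12$)
$k + O g{\left(3,-6 \right)} = 44 + 12 \cdot 12 = 44 + 144 = 188$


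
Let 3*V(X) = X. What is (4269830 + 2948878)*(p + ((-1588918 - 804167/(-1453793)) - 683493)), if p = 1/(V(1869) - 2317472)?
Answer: -18417271922463395226248332/1122739619419 ≈ -1.6404e+13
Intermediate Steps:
V(X) = X/3
p = -1/2316849 (p = 1/((1/3)*1869 - 2317472) = 1/(623 - 2317472) = 1/(-2316849) = -1/2316849 ≈ -4.3162e-7)
(4269830 + 2948878)*(p + ((-1588918 - 804167/(-1453793)) - 683493)) = (4269830 + 2948878)*(-1/2316849 + ((-1588918 - 804167/(-1453793)) - 683493)) = 7218708*(-1/2316849 + ((-1588918 - 804167*(-1/1453793)) - 683493)) = 7218708*(-1/2316849 + ((-1588918 + 804167/1453793) - 683493)) = 7218708*(-1/2316849 + (-2309957061807/1453793 - 683493)) = 7218708*(-1/2316849 - 3303614400756/1453793) = 7218708*(-7653975720778591637/3368218858257) = -18417271922463395226248332/1122739619419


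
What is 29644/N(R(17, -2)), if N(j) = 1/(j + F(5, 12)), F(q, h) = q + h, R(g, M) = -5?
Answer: 355728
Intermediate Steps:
F(q, h) = h + q
N(j) = 1/(17 + j) (N(j) = 1/(j + (12 + 5)) = 1/(j + 17) = 1/(17 + j))
29644/N(R(17, -2)) = 29644/(1/(17 - 5)) = 29644/(1/12) = 29644*12 = 355728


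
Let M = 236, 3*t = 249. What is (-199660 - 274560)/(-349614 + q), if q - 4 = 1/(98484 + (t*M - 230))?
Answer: 55883033240/41198741619 ≈ 1.3564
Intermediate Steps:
t = 83 (t = (⅓)*249 = 83)
q = 471369/117842 (q = 4 + 1/(98484 + (83*236 - 230)) = 4 + 1/(98484 + (19588 - 230)) = 4 + 1/(98484 + 19358) = 4 + 1/117842 = 471369/117842 ≈ 4.0000)
(-199660 - 274560)/(-349614 + q) = (-199660 - 274560)/(-349614 + 471369/117842) = -474220/(-41198741619/117842) = -474220*(-117842/41198741619) = 55883033240/41198741619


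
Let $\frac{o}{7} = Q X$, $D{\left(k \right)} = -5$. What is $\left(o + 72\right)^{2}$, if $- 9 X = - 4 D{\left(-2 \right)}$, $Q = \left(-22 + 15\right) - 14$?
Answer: $\frac{1430416}{9} \approx 1.5894 \cdot 10^{5}$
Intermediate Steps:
$Q = -21$ ($Q = -7 - 14 = -21$)
$X = - \frac{20}{9}$ ($X = - \frac{\left(-4\right) \left(-5\right)}{9} = \left(- \frac{1}{9}\right) 20 = - \frac{20}{9} \approx -2.2222$)
$o = \frac{980}{3}$ ($o = 7 \left(\left(-21\right) \left(- \frac{20}{9}\right)\right) = 7 \cdot \frac{140}{3} = \frac{980}{3} \approx 326.67$)
$\left(o + 72\right)^{2} = \left(\frac{980}{3} + 72\right)^{2} = \left(\frac{1196}{3}\right)^{2} = \frac{1430416}{9}$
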